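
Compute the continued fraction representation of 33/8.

Run the Euclidean algorithm on 33 and 8; the successive quotients are the partial quotients a_0, a_1, ... (each step inverts the fractional part left over by the previous one):
  33 = 4*8 + 1, so a_0 = 4.
  8 = 8*1 + 0, so a_1 = 8.
The remainder reaches 0 after 2 divisions, so the expansion has 2 partial quotients, read off in order.

[4; 8]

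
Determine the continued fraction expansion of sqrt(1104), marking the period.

[33; (4, 2, 2, 2, 4, 66)]

Write x_i = (sqrt(1104) + m_i)/d_i with (m_0, d_0) = (0, 1). a_0 = floor(sqrt(1104)) = 33, since 33^2 = 1089 <= 1104 < 1156 = 34^2.
Iterate m_{i+1} = d_i*a_i - m_i, d_{i+1} = (1104 - m_{i+1}^2)/d_i, a_{i+1} = floor((a_0 + m_{i+1})/d_{i+1}):
  m_1 = 1*33 - 0 = 33, d_1 = (1104 - 33^2)/1 = 15/1 = 15, a_1 = floor((33 + 33)/15) = 4.
  m_2 = 15*4 - 33 = 27, d_2 = (1104 - 27^2)/15 = 375/15 = 25, a_2 = floor((33 + 27)/25) = 2.
  m_3 = 25*2 - 27 = 23, d_3 = (1104 - 23^2)/25 = 575/25 = 23, a_3 = floor((33 + 23)/23) = 2.
  m_4 = 23*2 - 23 = 23, d_4 = (1104 - 23^2)/23 = 575/23 = 25, a_4 = floor((33 + 23)/25) = 2.
  m_5 = 25*2 - 23 = 27, d_5 = (1104 - 27^2)/25 = 375/25 = 15, a_5 = floor((33 + 27)/15) = 4.
  m_6 = 15*4 - 27 = 33, d_6 = (1104 - 33^2)/15 = 15/15 = 1, a_6 = floor((33 + 33)/1) = 66.
  m_7 = 1*66 - 33 = 33, d_7 = (1104 - 33^2)/1 = 15/1 = 15: (m_7, d_7) = (m_1, d_1) = (33, 15), so from here the quotients repeat a_1, ..., a_6; the period length is 6.
Hence the expansion of sqrt(1104) is a_0 = 33 followed by the repeating block 4, 2, 2, 2, 4, 66 (period 6).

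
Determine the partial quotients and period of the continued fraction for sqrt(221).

[14; (1, 6, 2, 6, 1, 28)]

Write x_i = (sqrt(221) + m_i)/d_i with (m_0, d_0) = (0, 1). a_0 = floor(sqrt(221)) = 14, since 14^2 = 196 <= 221 < 225 = 15^2.
Iterate m_{i+1} = d_i*a_i - m_i, d_{i+1} = (221 - m_{i+1}^2)/d_i, a_{i+1} = floor((a_0 + m_{i+1})/d_{i+1}):
  m_1 = 1*14 - 0 = 14, d_1 = (221 - 14^2)/1 = 25/1 = 25, a_1 = floor((14 + 14)/25) = 1.
  m_2 = 25*1 - 14 = 11, d_2 = (221 - 11^2)/25 = 100/25 = 4, a_2 = floor((14 + 11)/4) = 6.
  m_3 = 4*6 - 11 = 13, d_3 = (221 - 13^2)/4 = 52/4 = 13, a_3 = floor((14 + 13)/13) = 2.
  m_4 = 13*2 - 13 = 13, d_4 = (221 - 13^2)/13 = 52/13 = 4, a_4 = floor((14 + 13)/4) = 6.
  m_5 = 4*6 - 13 = 11, d_5 = (221 - 11^2)/4 = 100/4 = 25, a_5 = floor((14 + 11)/25) = 1.
  m_6 = 25*1 - 11 = 14, d_6 = (221 - 14^2)/25 = 25/25 = 1, a_6 = floor((14 + 14)/1) = 28.
  m_7 = 1*28 - 14 = 14, d_7 = (221 - 14^2)/1 = 25/1 = 25: (m_7, d_7) = (m_1, d_1) = (14, 25), so from here the quotients repeat a_1, ..., a_6; the period length is 6.
Hence the expansion of sqrt(221) is a_0 = 14 followed by the repeating block 1, 6, 2, 6, 1, 28 (period 6).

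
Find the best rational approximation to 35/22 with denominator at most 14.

Expand x = 35/22 as a continued fraction with the Euclidean algorithm:
  35 = 1*22 + 13, so a_0 = 1.
  22 = 1*13 + 9, so a_1 = 1.
  13 = 1*9 + 4, so a_2 = 1.
  9 = 2*4 + 1, so a_3 = 2.
  4 = 4*1 + 0, so a_4 = 4.
so x = [1; 1, 1, 2, 4].
Convergents (p_i = a_i*p_{i-1} + p_{i-2}, q_i = a_i*q_{i-1} + q_{i-2} with p_{-2}=0, p_{-1}=1, q_{-2}=1, q_{-1}=0), until the denominator exceeds 14:
  i=0: a_0=1, p_0 = 1*1 + 0 = 1, q_0 = 1*0 + 1 = 1.
  i=1: a_1=1, p_1 = 1*1 + 1 = 2, q_1 = 1*1 + 0 = 1.
  i=2: a_2=1, p_2 = 1*2 + 1 = 3, q_2 = 1*1 + 1 = 2.
  i=3: a_3=2, p_3 = 2*3 + 2 = 8, q_3 = 2*2 + 1 = 5.
  i=4: a_4=4, p_4 = 4*8 + 3 = 35, q_4 = 4*5 + 2 = 22.
q_4 = 22 > 14, so the last convergent with denominator <= 14 is p_3/q_3 = 8/5.
The closest fraction with denominator <= 14 is either p_3/q_3 or the intermediate fraction (k*p_3 + p_2)/(k*q_3 + q_2) with the largest k >= 1 whose denominator stays <= 14; these approach x as k grows, and every other convergent or intermediate fraction in range is farther away.
Largest k: floor((14 - q_2)/q_3) = floor((14 - 2)/5) = 2.
That gives (2*8 + 3)/(2*5 + 2) = 19/12.
Compare the errors: |x - 8/5| = |35*5 - 8*22|/(22*5) = 1/110, and |x - 19/12| = |35*12 - 19*22|/(22*12) = 2/264.
Cross-multiplying, 2*110 = 220 < 264 = 1*264, so 2/264 is smaller: the intermediate fraction 19/12 is closer to x than 8/5.

19/12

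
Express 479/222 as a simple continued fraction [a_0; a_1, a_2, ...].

Run the Euclidean algorithm on 479 and 222; the successive quotients are the partial quotients a_0, a_1, ... (each step inverts the fractional part left over by the previous one):
  479 = 2*222 + 35, so a_0 = 2.
  222 = 6*35 + 12, so a_1 = 6.
  35 = 2*12 + 11, so a_2 = 2.
  12 = 1*11 + 1, so a_3 = 1.
  11 = 11*1 + 0, so a_4 = 11.
The remainder reaches 0 after 5 divisions, so the expansion has 5 partial quotients, read off in order.

[2; 6, 2, 1, 11]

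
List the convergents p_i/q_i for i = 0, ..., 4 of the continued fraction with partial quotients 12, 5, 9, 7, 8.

Using the convergent recurrence p_i = a_i*p_{i-1} + p_{i-2}, q_i = a_i*q_{i-1} + q_{i-2} with p_{-2}=0, p_{-1}=1, q_{-2}=1, q_{-1}=0:
  i=0: a_0=12, p_0 = 12*1 + 0 = 12, q_0 = 12*0 + 1 = 1.
  i=1: a_1=5, p_1 = 5*12 + 1 = 61, q_1 = 5*1 + 0 = 5.
  i=2: a_2=9, p_2 = 9*61 + 12 = 561, q_2 = 9*5 + 1 = 46.
  i=3: a_3=7, p_3 = 7*561 + 61 = 3988, q_3 = 7*46 + 5 = 327.
  i=4: a_4=8, p_4 = 8*3988 + 561 = 32465, q_4 = 8*327 + 46 = 2662.

12/1, 61/5, 561/46, 3988/327, 32465/2662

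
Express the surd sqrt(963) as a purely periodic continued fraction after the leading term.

Write x_i = (sqrt(963) + m_i)/d_i with (m_0, d_0) = (0, 1). a_0 = floor(sqrt(963)) = 31, since 31^2 = 961 <= 963 < 1024 = 32^2.
Iterate m_{i+1} = d_i*a_i - m_i, d_{i+1} = (963 - m_{i+1}^2)/d_i, a_{i+1} = floor((a_0 + m_{i+1})/d_{i+1}):
  m_1 = 1*31 - 0 = 31, d_1 = (963 - 31^2)/1 = 2/1 = 2, a_1 = floor((31 + 31)/2) = 31.
  m_2 = 2*31 - 31 = 31, d_2 = (963 - 31^2)/2 = 2/2 = 1, a_2 = floor((31 + 31)/1) = 62.
  m_3 = 1*62 - 31 = 31, d_3 = (963 - 31^2)/1 = 2/1 = 2: (m_3, d_3) = (m_1, d_1) = (31, 2), so from here the quotients repeat a_1, a_2; the period length is 2.
Hence the expansion of sqrt(963) is a_0 = 31 followed by the repeating block 31, 62 (period 2).

[31; (31, 62)]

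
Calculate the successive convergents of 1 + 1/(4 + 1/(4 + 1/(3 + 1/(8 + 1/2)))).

1/1, 5/4, 21/17, 68/55, 565/457, 1198/969

Using the convergent recurrence p_i = a_i*p_{i-1} + p_{i-2}, q_i = a_i*q_{i-1} + q_{i-2} with p_{-2}=0, p_{-1}=1, q_{-2}=1, q_{-1}=0:
  i=0: a_0=1, p_0 = 1*1 + 0 = 1, q_0 = 1*0 + 1 = 1.
  i=1: a_1=4, p_1 = 4*1 + 1 = 5, q_1 = 4*1 + 0 = 4.
  i=2: a_2=4, p_2 = 4*5 + 1 = 21, q_2 = 4*4 + 1 = 17.
  i=3: a_3=3, p_3 = 3*21 + 5 = 68, q_3 = 3*17 + 4 = 55.
  i=4: a_4=8, p_4 = 8*68 + 21 = 565, q_4 = 8*55 + 17 = 457.
  i=5: a_5=2, p_5 = 2*565 + 68 = 1198, q_5 = 2*457 + 55 = 969.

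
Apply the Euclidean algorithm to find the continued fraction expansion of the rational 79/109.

Run the Euclidean algorithm on 79 and 109; the successive quotients are the partial quotients a_0, a_1, ... (each step inverts the fractional part left over by the previous one):
  79 = 0*109 + 79, so a_0 = 0.
  109 = 1*79 + 30, so a_1 = 1.
  79 = 2*30 + 19, so a_2 = 2.
  30 = 1*19 + 11, so a_3 = 1.
  19 = 1*11 + 8, so a_4 = 1.
  11 = 1*8 + 3, so a_5 = 1.
  8 = 2*3 + 2, so a_6 = 2.
  3 = 1*2 + 1, so a_7 = 1.
  2 = 2*1 + 0, so a_8 = 2.
The remainder reaches 0 after 9 divisions, so the expansion has 9 partial quotients, read off in order.

[0; 1, 2, 1, 1, 1, 2, 1, 2]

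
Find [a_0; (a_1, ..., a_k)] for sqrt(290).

Write x_i = (sqrt(290) + m_i)/d_i with (m_0, d_0) = (0, 1). a_0 = floor(sqrt(290)) = 17, since 17^2 = 289 <= 290 < 324 = 18^2.
Iterate m_{i+1} = d_i*a_i - m_i, d_{i+1} = (290 - m_{i+1}^2)/d_i, a_{i+1} = floor((a_0 + m_{i+1})/d_{i+1}):
  m_1 = 1*17 - 0 = 17, d_1 = (290 - 17^2)/1 = 1/1 = 1, a_1 = floor((17 + 17)/1) = 34.
  m_2 = 1*34 - 17 = 17, d_2 = (290 - 17^2)/1 = 1/1 = 1: (m_2, d_2) = (m_1, d_1) = (17, 1), so from here the quotient a_1 repeats; the period length is 1.
Hence the expansion of sqrt(290) is a_0 = 17 followed by the repeating block 34 (period 1).

[17; (34)]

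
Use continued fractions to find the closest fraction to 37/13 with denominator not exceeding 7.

20/7

Expand x = 37/13 as a continued fraction with the Euclidean algorithm:
  37 = 2*13 + 11, so a_0 = 2.
  13 = 1*11 + 2, so a_1 = 1.
  11 = 5*2 + 1, so a_2 = 5.
  2 = 2*1 + 0, so a_3 = 2.
so x = [2; 1, 5, 2].
Convergents (p_i = a_i*p_{i-1} + p_{i-2}, q_i = a_i*q_{i-1} + q_{i-2} with p_{-2}=0, p_{-1}=1, q_{-2}=1, q_{-1}=0), until the denominator exceeds 7:
  i=0: a_0=2, p_0 = 2*1 + 0 = 2, q_0 = 2*0 + 1 = 1.
  i=1: a_1=1, p_1 = 1*2 + 1 = 3, q_1 = 1*1 + 0 = 1.
  i=2: a_2=5, p_2 = 5*3 + 2 = 17, q_2 = 5*1 + 1 = 6.
  i=3: a_3=2, p_3 = 2*17 + 3 = 37, q_3 = 2*6 + 1 = 13.
q_3 = 13 > 7, so the last convergent with denominator <= 7 is p_2/q_2 = 17/6.
The closest fraction with denominator <= 7 is either p_2/q_2 or the intermediate fraction (k*p_2 + p_1)/(k*q_2 + q_1) with the largest k >= 1 whose denominator stays <= 7; these approach x as k grows, and every other convergent or intermediate fraction in range is farther away.
Largest k: floor((7 - q_1)/q_2) = floor((7 - 1)/6) = 1.
That gives (1*17 + 3)/(1*6 + 1) = 20/7.
Compare the errors: |x - 17/6| = |37*6 - 17*13|/(13*6) = 1/78, and |x - 20/7| = |37*7 - 20*13|/(13*7) = 1/91.
Cross-multiplying, 1*78 = 78 < 91 = 1*91, so 1/91 is smaller: the intermediate fraction 20/7 is closer to x than 17/6.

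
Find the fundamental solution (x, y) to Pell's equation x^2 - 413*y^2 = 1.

First expand sqrt(413) as a continued fraction. With x_i = (sqrt(413) + m_i)/d_i and (m_0, d_0) = (0, 1): a_0 = floor(sqrt(413)) = 20, since 20^2 = 400 <= 413 < 441 = 21^2.
Iterate m_{i+1} = d_i*a_i - m_i, d_{i+1} = (413 - m_{i+1}^2)/d_i, a_{i+1} = floor((a_0 + m_{i+1})/d_{i+1}):
  m_1 = 1*20 - 0 = 20, d_1 = (413 - 20^2)/1 = 13/1 = 13, a_1 = floor((20 + 20)/13) = 3.
  m_2 = 13*3 - 20 = 19, d_2 = (413 - 19^2)/13 = 52/13 = 4, a_2 = floor((20 + 19)/4) = 9.
  m_3 = 4*9 - 19 = 17, d_3 = (413 - 17^2)/4 = 124/4 = 31, a_3 = floor((20 + 17)/31) = 1.
  m_4 = 31*1 - 17 = 14, d_4 = (413 - 14^2)/31 = 217/31 = 7, a_4 = floor((20 + 14)/7) = 4.
  m_5 = 7*4 - 14 = 14, d_5 = (413 - 14^2)/7 = 217/7 = 31, a_5 = floor((20 + 14)/31) = 1.
  m_6 = 31*1 - 14 = 17, d_6 = (413 - 17^2)/31 = 124/31 = 4, a_6 = floor((20 + 17)/4) = 9.
  m_7 = 4*9 - 17 = 19, d_7 = (413 - 19^2)/4 = 52/4 = 13, a_7 = floor((20 + 19)/13) = 3.
  m_8 = 13*3 - 19 = 20, d_8 = (413 - 20^2)/13 = 13/13 = 1, a_8 = floor((20 + 20)/1) = 40.
  m_9 = 1*40 - 20 = 20, d_9 = (413 - 20^2)/1 = 13/1 = 13: (m_9, d_9) = (m_1, d_1) = (20, 13), so from here the quotients repeat a_1, ..., a_8; the period length is 8.
So sqrt(413) = [20; (3, 9, 1, 4, 1, 9, 3, 40)] with period length k = 8.
k is even, so the fundamental solution of x^2 - 413y^2 = 1 is (p_{k-1}, q_{k-1}) = (p_7, q_7); compute convergents through index 7.
Convergents (p_i = a_i*p_{i-1} + p_{i-2}, q_i = a_i*q_{i-1} + q_{i-2} with p_{-2}=0, p_{-1}=1, q_{-2}=1, q_{-1}=0):
  i=0: a_0=20, p_0 = 20*1 + 0 = 20, q_0 = 20*0 + 1 = 1.
  i=1: a_1=3, p_1 = 3*20 + 1 = 61, q_1 = 3*1 + 0 = 3.
  i=2: a_2=9, p_2 = 9*61 + 20 = 569, q_2 = 9*3 + 1 = 28.
  i=3: a_3=1, p_3 = 1*569 + 61 = 630, q_3 = 1*28 + 3 = 31.
  i=4: a_4=4, p_4 = 4*630 + 569 = 3089, q_4 = 4*31 + 28 = 152.
  i=5: a_5=1, p_5 = 1*3089 + 630 = 3719, q_5 = 1*152 + 31 = 183.
  i=6: a_6=9, p_6 = 9*3719 + 3089 = 36560, q_6 = 9*183 + 152 = 1799.
  i=7: a_7=3, p_7 = 3*36560 + 3719 = 113399, q_7 = 3*1799 + 183 = 5580.
Check: 113399^2 - 413*5580^2 = 12859333201 - 12859333200 = 1, so (x, y) = (113399, 5580) solves the equation, and by the theorem it is the least positive solution.

(x, y) = (113399, 5580)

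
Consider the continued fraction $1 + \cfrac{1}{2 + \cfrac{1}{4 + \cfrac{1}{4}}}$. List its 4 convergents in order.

Using the convergent recurrence p_i = a_i*p_{i-1} + p_{i-2}, q_i = a_i*q_{i-1} + q_{i-2} with p_{-2}=0, p_{-1}=1, q_{-2}=1, q_{-1}=0:
  i=0: a_0=1, p_0 = 1*1 + 0 = 1, q_0 = 1*0 + 1 = 1.
  i=1: a_1=2, p_1 = 2*1 + 1 = 3, q_1 = 2*1 + 0 = 2.
  i=2: a_2=4, p_2 = 4*3 + 1 = 13, q_2 = 4*2 + 1 = 9.
  i=3: a_3=4, p_3 = 4*13 + 3 = 55, q_3 = 4*9 + 2 = 38.

1/1, 3/2, 13/9, 55/38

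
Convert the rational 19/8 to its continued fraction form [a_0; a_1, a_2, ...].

[2; 2, 1, 2]

Run the Euclidean algorithm on 19 and 8; the successive quotients are the partial quotients a_0, a_1, ... (each step inverts the fractional part left over by the previous one):
  19 = 2*8 + 3, so a_0 = 2.
  8 = 2*3 + 2, so a_1 = 2.
  3 = 1*2 + 1, so a_2 = 1.
  2 = 2*1 + 0, so a_3 = 2.
The remainder reaches 0 after 4 divisions, so the expansion has 4 partial quotients, read off in order.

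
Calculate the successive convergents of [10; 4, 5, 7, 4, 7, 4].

Using the convergent recurrence p_i = a_i*p_{i-1} + p_{i-2}, q_i = a_i*q_{i-1} + q_{i-2} with p_{-2}=0, p_{-1}=1, q_{-2}=1, q_{-1}=0:
  i=0: a_0=10, p_0 = 10*1 + 0 = 10, q_0 = 10*0 + 1 = 1.
  i=1: a_1=4, p_1 = 4*10 + 1 = 41, q_1 = 4*1 + 0 = 4.
  i=2: a_2=5, p_2 = 5*41 + 10 = 215, q_2 = 5*4 + 1 = 21.
  i=3: a_3=7, p_3 = 7*215 + 41 = 1546, q_3 = 7*21 + 4 = 151.
  i=4: a_4=4, p_4 = 4*1546 + 215 = 6399, q_4 = 4*151 + 21 = 625.
  i=5: a_5=7, p_5 = 7*6399 + 1546 = 46339, q_5 = 7*625 + 151 = 4526.
  i=6: a_6=4, p_6 = 4*46339 + 6399 = 191755, q_6 = 4*4526 + 625 = 18729.

10/1, 41/4, 215/21, 1546/151, 6399/625, 46339/4526, 191755/18729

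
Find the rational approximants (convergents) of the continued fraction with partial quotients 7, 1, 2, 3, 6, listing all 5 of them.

7/1, 8/1, 23/3, 77/10, 485/63

Using the convergent recurrence p_i = a_i*p_{i-1} + p_{i-2}, q_i = a_i*q_{i-1} + q_{i-2} with p_{-2}=0, p_{-1}=1, q_{-2}=1, q_{-1}=0:
  i=0: a_0=7, p_0 = 7*1 + 0 = 7, q_0 = 7*0 + 1 = 1.
  i=1: a_1=1, p_1 = 1*7 + 1 = 8, q_1 = 1*1 + 0 = 1.
  i=2: a_2=2, p_2 = 2*8 + 7 = 23, q_2 = 2*1 + 1 = 3.
  i=3: a_3=3, p_3 = 3*23 + 8 = 77, q_3 = 3*3 + 1 = 10.
  i=4: a_4=6, p_4 = 6*77 + 23 = 485, q_4 = 6*10 + 3 = 63.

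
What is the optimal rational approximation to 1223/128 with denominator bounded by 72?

621/65

Expand x = 1223/128 as a continued fraction with the Euclidean algorithm:
  1223 = 9*128 + 71, so a_0 = 9.
  128 = 1*71 + 57, so a_1 = 1.
  71 = 1*57 + 14, so a_2 = 1.
  57 = 4*14 + 1, so a_3 = 4.
  14 = 14*1 + 0, so a_4 = 14.
so x = [9; 1, 1, 4, 14].
Convergents (p_i = a_i*p_{i-1} + p_{i-2}, q_i = a_i*q_{i-1} + q_{i-2} with p_{-2}=0, p_{-1}=1, q_{-2}=1, q_{-1}=0), until the denominator exceeds 72:
  i=0: a_0=9, p_0 = 9*1 + 0 = 9, q_0 = 9*0 + 1 = 1.
  i=1: a_1=1, p_1 = 1*9 + 1 = 10, q_1 = 1*1 + 0 = 1.
  i=2: a_2=1, p_2 = 1*10 + 9 = 19, q_2 = 1*1 + 1 = 2.
  i=3: a_3=4, p_3 = 4*19 + 10 = 86, q_3 = 4*2 + 1 = 9.
  i=4: a_4=14, p_4 = 14*86 + 19 = 1223, q_4 = 14*9 + 2 = 128.
q_4 = 128 > 72, so the last convergent with denominator <= 72 is p_3/q_3 = 86/9.
The closest fraction with denominator <= 72 is either p_3/q_3 or the intermediate fraction (k*p_3 + p_2)/(k*q_3 + q_2) with the largest k >= 1 whose denominator stays <= 72; these approach x as k grows, and every other convergent or intermediate fraction in range is farther away.
Largest k: floor((72 - q_2)/q_3) = floor((72 - 2)/9) = 7.
That gives (7*86 + 19)/(7*9 + 2) = 621/65.
Compare the errors: |x - 86/9| = |1223*9 - 86*128|/(128*9) = 1/1152, and |x - 621/65| = |1223*65 - 621*128|/(128*65) = 7/8320.
Cross-multiplying, 7*1152 = 8064 < 8320 = 1*8320, so 7/8320 is smaller: the intermediate fraction 621/65 is closer to x than 86/9.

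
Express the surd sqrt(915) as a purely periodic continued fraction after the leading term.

[30; (4, 60)]

Write x_i = (sqrt(915) + m_i)/d_i with (m_0, d_0) = (0, 1). a_0 = floor(sqrt(915)) = 30, since 30^2 = 900 <= 915 < 961 = 31^2.
Iterate m_{i+1} = d_i*a_i - m_i, d_{i+1} = (915 - m_{i+1}^2)/d_i, a_{i+1} = floor((a_0 + m_{i+1})/d_{i+1}):
  m_1 = 1*30 - 0 = 30, d_1 = (915 - 30^2)/1 = 15/1 = 15, a_1 = floor((30 + 30)/15) = 4.
  m_2 = 15*4 - 30 = 30, d_2 = (915 - 30^2)/15 = 15/15 = 1, a_2 = floor((30 + 30)/1) = 60.
  m_3 = 1*60 - 30 = 30, d_3 = (915 - 30^2)/1 = 15/1 = 15: (m_3, d_3) = (m_1, d_1) = (30, 15), so from here the quotients repeat a_1, a_2; the period length is 2.
Hence the expansion of sqrt(915) is a_0 = 30 followed by the repeating block 4, 60 (period 2).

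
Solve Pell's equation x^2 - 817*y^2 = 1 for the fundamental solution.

First expand sqrt(817) as a continued fraction. With x_i = (sqrt(817) + m_i)/d_i and (m_0, d_0) = (0, 1): a_0 = floor(sqrt(817)) = 28, since 28^2 = 784 <= 817 < 841 = 29^2.
Iterate m_{i+1} = d_i*a_i - m_i, d_{i+1} = (817 - m_{i+1}^2)/d_i, a_{i+1} = floor((a_0 + m_{i+1})/d_{i+1}):
  m_1 = 1*28 - 0 = 28, d_1 = (817 - 28^2)/1 = 33/1 = 33, a_1 = floor((28 + 28)/33) = 1.
  m_2 = 33*1 - 28 = 5, d_2 = (817 - 5^2)/33 = 792/33 = 24, a_2 = floor((28 + 5)/24) = 1.
  m_3 = 24*1 - 5 = 19, d_3 = (817 - 19^2)/24 = 456/24 = 19, a_3 = floor((28 + 19)/19) = 2.
  m_4 = 19*2 - 19 = 19, d_4 = (817 - 19^2)/19 = 456/19 = 24, a_4 = floor((28 + 19)/24) = 1.
  m_5 = 24*1 - 19 = 5, d_5 = (817 - 5^2)/24 = 792/24 = 33, a_5 = floor((28 + 5)/33) = 1.
  m_6 = 33*1 - 5 = 28, d_6 = (817 - 28^2)/33 = 33/33 = 1, a_6 = floor((28 + 28)/1) = 56.
  m_7 = 1*56 - 28 = 28, d_7 = (817 - 28^2)/1 = 33/1 = 33: (m_7, d_7) = (m_1, d_1) = (28, 33), so from here the quotients repeat a_1, ..., a_6; the period length is 6.
So sqrt(817) = [28; (1, 1, 2, 1, 1, 56)] with period length k = 6.
k is even, so the fundamental solution of x^2 - 817y^2 = 1 is (p_{k-1}, q_{k-1}) = (p_5, q_5); compute convergents through index 5.
Convergents (p_i = a_i*p_{i-1} + p_{i-2}, q_i = a_i*q_{i-1} + q_{i-2} with p_{-2}=0, p_{-1}=1, q_{-2}=1, q_{-1}=0):
  i=0: a_0=28, p_0 = 28*1 + 0 = 28, q_0 = 28*0 + 1 = 1.
  i=1: a_1=1, p_1 = 1*28 + 1 = 29, q_1 = 1*1 + 0 = 1.
  i=2: a_2=1, p_2 = 1*29 + 28 = 57, q_2 = 1*1 + 1 = 2.
  i=3: a_3=2, p_3 = 2*57 + 29 = 143, q_3 = 2*2 + 1 = 5.
  i=4: a_4=1, p_4 = 1*143 + 57 = 200, q_4 = 1*5 + 2 = 7.
  i=5: a_5=1, p_5 = 1*200 + 143 = 343, q_5 = 1*7 + 5 = 12.
Check: 343^2 - 817*12^2 = 117649 - 117648 = 1, so (x, y) = (343, 12) solves the equation, and by the theorem it is the least positive solution.

(x, y) = (343, 12)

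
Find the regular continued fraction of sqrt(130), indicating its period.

[11; (2, 2, 22)]

Write x_i = (sqrt(130) + m_i)/d_i with (m_0, d_0) = (0, 1). a_0 = floor(sqrt(130)) = 11, since 11^2 = 121 <= 130 < 144 = 12^2.
Iterate m_{i+1} = d_i*a_i - m_i, d_{i+1} = (130 - m_{i+1}^2)/d_i, a_{i+1} = floor((a_0 + m_{i+1})/d_{i+1}):
  m_1 = 1*11 - 0 = 11, d_1 = (130 - 11^2)/1 = 9/1 = 9, a_1 = floor((11 + 11)/9) = 2.
  m_2 = 9*2 - 11 = 7, d_2 = (130 - 7^2)/9 = 81/9 = 9, a_2 = floor((11 + 7)/9) = 2.
  m_3 = 9*2 - 7 = 11, d_3 = (130 - 11^2)/9 = 9/9 = 1, a_3 = floor((11 + 11)/1) = 22.
  m_4 = 1*22 - 11 = 11, d_4 = (130 - 11^2)/1 = 9/1 = 9: (m_4, d_4) = (m_1, d_1) = (11, 9), so from here the quotients repeat a_1, ..., a_3; the period length is 3.
Hence the expansion of sqrt(130) is a_0 = 11 followed by the repeating block 2, 2, 22 (period 3).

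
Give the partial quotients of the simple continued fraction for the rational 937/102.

Run the Euclidean algorithm on 937 and 102; the successive quotients are the partial quotients a_0, a_1, ... (each step inverts the fractional part left over by the previous one):
  937 = 9*102 + 19, so a_0 = 9.
  102 = 5*19 + 7, so a_1 = 5.
  19 = 2*7 + 5, so a_2 = 2.
  7 = 1*5 + 2, so a_3 = 1.
  5 = 2*2 + 1, so a_4 = 2.
  2 = 2*1 + 0, so a_5 = 2.
The remainder reaches 0 after 6 divisions, so the expansion has 6 partial quotients, read off in order.

[9; 5, 2, 1, 2, 2]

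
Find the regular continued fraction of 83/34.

Run the Euclidean algorithm on 83 and 34; the successive quotients are the partial quotients a_0, a_1, ... (each step inverts the fractional part left over by the previous one):
  83 = 2*34 + 15, so a_0 = 2.
  34 = 2*15 + 4, so a_1 = 2.
  15 = 3*4 + 3, so a_2 = 3.
  4 = 1*3 + 1, so a_3 = 1.
  3 = 3*1 + 0, so a_4 = 3.
The remainder reaches 0 after 5 divisions, so the expansion has 5 partial quotients, read off in order.

[2; 2, 3, 1, 3]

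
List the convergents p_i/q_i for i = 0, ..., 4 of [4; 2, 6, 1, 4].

Using the convergent recurrence p_i = a_i*p_{i-1} + p_{i-2}, q_i = a_i*q_{i-1} + q_{i-2} with p_{-2}=0, p_{-1}=1, q_{-2}=1, q_{-1}=0:
  i=0: a_0=4, p_0 = 4*1 + 0 = 4, q_0 = 4*0 + 1 = 1.
  i=1: a_1=2, p_1 = 2*4 + 1 = 9, q_1 = 2*1 + 0 = 2.
  i=2: a_2=6, p_2 = 6*9 + 4 = 58, q_2 = 6*2 + 1 = 13.
  i=3: a_3=1, p_3 = 1*58 + 9 = 67, q_3 = 1*13 + 2 = 15.
  i=4: a_4=4, p_4 = 4*67 + 58 = 326, q_4 = 4*15 + 13 = 73.

4/1, 9/2, 58/13, 67/15, 326/73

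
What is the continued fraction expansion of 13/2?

[6; 2]

Run the Euclidean algorithm on 13 and 2; the successive quotients are the partial quotients a_0, a_1, ... (each step inverts the fractional part left over by the previous one):
  13 = 6*2 + 1, so a_0 = 6.
  2 = 2*1 + 0, so a_1 = 2.
The remainder reaches 0 after 2 divisions, so the expansion has 2 partial quotients, read off in order.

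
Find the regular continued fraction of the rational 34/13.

[2; 1, 1, 1, 1, 2]

Run the Euclidean algorithm on 34 and 13; the successive quotients are the partial quotients a_0, a_1, ... (each step inverts the fractional part left over by the previous one):
  34 = 2*13 + 8, so a_0 = 2.
  13 = 1*8 + 5, so a_1 = 1.
  8 = 1*5 + 3, so a_2 = 1.
  5 = 1*3 + 2, so a_3 = 1.
  3 = 1*2 + 1, so a_4 = 1.
  2 = 2*1 + 0, so a_5 = 2.
The remainder reaches 0 after 6 divisions, so the expansion has 6 partial quotients, read off in order.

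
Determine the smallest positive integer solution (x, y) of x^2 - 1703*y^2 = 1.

First expand sqrt(1703) as a continued fraction. With x_i = (sqrt(1703) + m_i)/d_i and (m_0, d_0) = (0, 1): a_0 = floor(sqrt(1703)) = 41, since 41^2 = 1681 <= 1703 < 1764 = 42^2.
Iterate m_{i+1} = d_i*a_i - m_i, d_{i+1} = (1703 - m_{i+1}^2)/d_i, a_{i+1} = floor((a_0 + m_{i+1})/d_{i+1}):
  m_1 = 1*41 - 0 = 41, d_1 = (1703 - 41^2)/1 = 22/1 = 22, a_1 = floor((41 + 41)/22) = 3.
  m_2 = 22*3 - 41 = 25, d_2 = (1703 - 25^2)/22 = 1078/22 = 49, a_2 = floor((41 + 25)/49) = 1.
  m_3 = 49*1 - 25 = 24, d_3 = (1703 - 24^2)/49 = 1127/49 = 23, a_3 = floor((41 + 24)/23) = 2.
  m_4 = 23*2 - 24 = 22, d_4 = (1703 - 22^2)/23 = 1219/23 = 53, a_4 = floor((41 + 22)/53) = 1.
  m_5 = 53*1 - 22 = 31, d_5 = (1703 - 31^2)/53 = 742/53 = 14, a_5 = floor((41 + 31)/14) = 5.
  m_6 = 14*5 - 31 = 39, d_6 = (1703 - 39^2)/14 = 182/14 = 13, a_6 = floor((41 + 39)/13) = 6.
  m_7 = 13*6 - 39 = 39, d_7 = (1703 - 39^2)/13 = 182/13 = 14, a_7 = floor((41 + 39)/14) = 5.
  m_8 = 14*5 - 39 = 31, d_8 = (1703 - 31^2)/14 = 742/14 = 53, a_8 = floor((41 + 31)/53) = 1.
  m_9 = 53*1 - 31 = 22, d_9 = (1703 - 22^2)/53 = 1219/53 = 23, a_9 = floor((41 + 22)/23) = 2.
  m_10 = 23*2 - 22 = 24, d_10 = (1703 - 24^2)/23 = 1127/23 = 49, a_10 = floor((41 + 24)/49) = 1.
  m_11 = 49*1 - 24 = 25, d_11 = (1703 - 25^2)/49 = 1078/49 = 22, a_11 = floor((41 + 25)/22) = 3.
  m_12 = 22*3 - 25 = 41, d_12 = (1703 - 41^2)/22 = 22/22 = 1, a_12 = floor((41 + 41)/1) = 82.
  m_13 = 1*82 - 41 = 41, d_13 = (1703 - 41^2)/1 = 22/1 = 22: (m_13, d_13) = (m_1, d_1) = (41, 22), so from here the quotients repeat a_1, ..., a_12; the period length is 12.
So sqrt(1703) = [41; (3, 1, 2, 1, 5, 6, 5, 1, 2, 1, 3, 82)] with period length k = 12.
k is even, so the fundamental solution of x^2 - 1703y^2 = 1 is (p_{k-1}, q_{k-1}) = (p_11, q_11); compute convergents through index 11.
Convergents (p_i = a_i*p_{i-1} + p_{i-2}, q_i = a_i*q_{i-1} + q_{i-2} with p_{-2}=0, p_{-1}=1, q_{-2}=1, q_{-1}=0):
  i=0: a_0=41, p_0 = 41*1 + 0 = 41, q_0 = 41*0 + 1 = 1.
  i=1: a_1=3, p_1 = 3*41 + 1 = 124, q_1 = 3*1 + 0 = 3.
  i=2: a_2=1, p_2 = 1*124 + 41 = 165, q_2 = 1*3 + 1 = 4.
  i=3: a_3=2, p_3 = 2*165 + 124 = 454, q_3 = 2*4 + 3 = 11.
  i=4: a_4=1, p_4 = 1*454 + 165 = 619, q_4 = 1*11 + 4 = 15.
  i=5: a_5=5, p_5 = 5*619 + 454 = 3549, q_5 = 5*15 + 11 = 86.
  i=6: a_6=6, p_6 = 6*3549 + 619 = 21913, q_6 = 6*86 + 15 = 531.
  i=7: a_7=5, p_7 = 5*21913 + 3549 = 113114, q_7 = 5*531 + 86 = 2741.
  i=8: a_8=1, p_8 = 1*113114 + 21913 = 135027, q_8 = 1*2741 + 531 = 3272.
  i=9: a_9=2, p_9 = 2*135027 + 113114 = 383168, q_9 = 2*3272 + 2741 = 9285.
  i=10: a_10=1, p_10 = 1*383168 + 135027 = 518195, q_10 = 1*9285 + 3272 = 12557.
  i=11: a_11=3, p_11 = 3*518195 + 383168 = 1937753, q_11 = 3*12557 + 9285 = 46956.
Check: 1937753^2 - 1703*46956^2 = 3754886689009 - 3754886689008 = 1, so (x, y) = (1937753, 46956) solves the equation, and by the theorem it is the least positive solution.

(x, y) = (1937753, 46956)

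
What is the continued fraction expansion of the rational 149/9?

[16; 1, 1, 4]

Run the Euclidean algorithm on 149 and 9; the successive quotients are the partial quotients a_0, a_1, ... (each step inverts the fractional part left over by the previous one):
  149 = 16*9 + 5, so a_0 = 16.
  9 = 1*5 + 4, so a_1 = 1.
  5 = 1*4 + 1, so a_2 = 1.
  4 = 4*1 + 0, so a_3 = 4.
The remainder reaches 0 after 4 divisions, so the expansion has 4 partial quotients, read off in order.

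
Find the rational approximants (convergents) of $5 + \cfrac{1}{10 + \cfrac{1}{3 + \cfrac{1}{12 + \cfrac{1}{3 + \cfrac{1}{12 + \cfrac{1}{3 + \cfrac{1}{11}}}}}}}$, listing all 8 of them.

Using the convergent recurrence p_i = a_i*p_{i-1} + p_{i-2}, q_i = a_i*q_{i-1} + q_{i-2} with p_{-2}=0, p_{-1}=1, q_{-2}=1, q_{-1}=0:
  i=0: a_0=5, p_0 = 5*1 + 0 = 5, q_0 = 5*0 + 1 = 1.
  i=1: a_1=10, p_1 = 10*5 + 1 = 51, q_1 = 10*1 + 0 = 10.
  i=2: a_2=3, p_2 = 3*51 + 5 = 158, q_2 = 3*10 + 1 = 31.
  i=3: a_3=12, p_3 = 12*158 + 51 = 1947, q_3 = 12*31 + 10 = 382.
  i=4: a_4=3, p_4 = 3*1947 + 158 = 5999, q_4 = 3*382 + 31 = 1177.
  i=5: a_5=12, p_5 = 12*5999 + 1947 = 73935, q_5 = 12*1177 + 382 = 14506.
  i=6: a_6=3, p_6 = 3*73935 + 5999 = 227804, q_6 = 3*14506 + 1177 = 44695.
  i=7: a_7=11, p_7 = 11*227804 + 73935 = 2579779, q_7 = 11*44695 + 14506 = 506151.

5/1, 51/10, 158/31, 1947/382, 5999/1177, 73935/14506, 227804/44695, 2579779/506151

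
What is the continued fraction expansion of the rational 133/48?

Run the Euclidean algorithm on 133 and 48; the successive quotients are the partial quotients a_0, a_1, ... (each step inverts the fractional part left over by the previous one):
  133 = 2*48 + 37, so a_0 = 2.
  48 = 1*37 + 11, so a_1 = 1.
  37 = 3*11 + 4, so a_2 = 3.
  11 = 2*4 + 3, so a_3 = 2.
  4 = 1*3 + 1, so a_4 = 1.
  3 = 3*1 + 0, so a_5 = 3.
The remainder reaches 0 after 6 divisions, so the expansion has 6 partial quotients, read off in order.

[2; 1, 3, 2, 1, 3]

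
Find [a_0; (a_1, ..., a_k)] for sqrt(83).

Write x_i = (sqrt(83) + m_i)/d_i with (m_0, d_0) = (0, 1). a_0 = floor(sqrt(83)) = 9, since 9^2 = 81 <= 83 < 100 = 10^2.
Iterate m_{i+1} = d_i*a_i - m_i, d_{i+1} = (83 - m_{i+1}^2)/d_i, a_{i+1} = floor((a_0 + m_{i+1})/d_{i+1}):
  m_1 = 1*9 - 0 = 9, d_1 = (83 - 9^2)/1 = 2/1 = 2, a_1 = floor((9 + 9)/2) = 9.
  m_2 = 2*9 - 9 = 9, d_2 = (83 - 9^2)/2 = 2/2 = 1, a_2 = floor((9 + 9)/1) = 18.
  m_3 = 1*18 - 9 = 9, d_3 = (83 - 9^2)/1 = 2/1 = 2: (m_3, d_3) = (m_1, d_1) = (9, 2), so from here the quotients repeat a_1, a_2; the period length is 2.
Hence the expansion of sqrt(83) is a_0 = 9 followed by the repeating block 9, 18 (period 2).

[9; (9, 18)]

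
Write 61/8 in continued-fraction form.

[7; 1, 1, 1, 2]

Run the Euclidean algorithm on 61 and 8; the successive quotients are the partial quotients a_0, a_1, ... (each step inverts the fractional part left over by the previous one):
  61 = 7*8 + 5, so a_0 = 7.
  8 = 1*5 + 3, so a_1 = 1.
  5 = 1*3 + 2, so a_2 = 1.
  3 = 1*2 + 1, so a_3 = 1.
  2 = 2*1 + 0, so a_4 = 2.
The remainder reaches 0 after 5 divisions, so the expansion has 5 partial quotients, read off in order.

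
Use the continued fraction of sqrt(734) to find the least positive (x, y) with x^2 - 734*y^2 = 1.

First expand sqrt(734) as a continued fraction. With x_i = (sqrt(734) + m_i)/d_i and (m_0, d_0) = (0, 1): a_0 = floor(sqrt(734)) = 27, since 27^2 = 729 <= 734 < 784 = 28^2.
Iterate m_{i+1} = d_i*a_i - m_i, d_{i+1} = (734 - m_{i+1}^2)/d_i, a_{i+1} = floor((a_0 + m_{i+1})/d_{i+1}):
  m_1 = 1*27 - 0 = 27, d_1 = (734 - 27^2)/1 = 5/1 = 5, a_1 = floor((27 + 27)/5) = 10.
  m_2 = 5*10 - 27 = 23, d_2 = (734 - 23^2)/5 = 205/5 = 41, a_2 = floor((27 + 23)/41) = 1.
  m_3 = 41*1 - 23 = 18, d_3 = (734 - 18^2)/41 = 410/41 = 10, a_3 = floor((27 + 18)/10) = 4.
  m_4 = 10*4 - 18 = 22, d_4 = (734 - 22^2)/10 = 250/10 = 25, a_4 = floor((27 + 22)/25) = 1.
  m_5 = 25*1 - 22 = 3, d_5 = (734 - 3^2)/25 = 725/25 = 29, a_5 = floor((27 + 3)/29) = 1.
  m_6 = 29*1 - 3 = 26, d_6 = (734 - 26^2)/29 = 58/29 = 2, a_6 = floor((27 + 26)/2) = 26.
  m_7 = 2*26 - 26 = 26, d_7 = (734 - 26^2)/2 = 58/2 = 29, a_7 = floor((27 + 26)/29) = 1.
  m_8 = 29*1 - 26 = 3, d_8 = (734 - 3^2)/29 = 725/29 = 25, a_8 = floor((27 + 3)/25) = 1.
  m_9 = 25*1 - 3 = 22, d_9 = (734 - 22^2)/25 = 250/25 = 10, a_9 = floor((27 + 22)/10) = 4.
  m_10 = 10*4 - 22 = 18, d_10 = (734 - 18^2)/10 = 410/10 = 41, a_10 = floor((27 + 18)/41) = 1.
  m_11 = 41*1 - 18 = 23, d_11 = (734 - 23^2)/41 = 205/41 = 5, a_11 = floor((27 + 23)/5) = 10.
  m_12 = 5*10 - 23 = 27, d_12 = (734 - 27^2)/5 = 5/5 = 1, a_12 = floor((27 + 27)/1) = 54.
  m_13 = 1*54 - 27 = 27, d_13 = (734 - 27^2)/1 = 5/1 = 5: (m_13, d_13) = (m_1, d_1) = (27, 5), so from here the quotients repeat a_1, ..., a_12; the period length is 12.
So sqrt(734) = [27; (10, 1, 4, 1, 1, 26, 1, 1, 4, 1, 10, 54)] with period length k = 12.
k is even, so the fundamental solution of x^2 - 734y^2 = 1 is (p_{k-1}, q_{k-1}) = (p_11, q_11); compute convergents through index 11.
Convergents (p_i = a_i*p_{i-1} + p_{i-2}, q_i = a_i*q_{i-1} + q_{i-2} with p_{-2}=0, p_{-1}=1, q_{-2}=1, q_{-1}=0):
  i=0: a_0=27, p_0 = 27*1 + 0 = 27, q_0 = 27*0 + 1 = 1.
  i=1: a_1=10, p_1 = 10*27 + 1 = 271, q_1 = 10*1 + 0 = 10.
  i=2: a_2=1, p_2 = 1*271 + 27 = 298, q_2 = 1*10 + 1 = 11.
  i=3: a_3=4, p_3 = 4*298 + 271 = 1463, q_3 = 4*11 + 10 = 54.
  i=4: a_4=1, p_4 = 1*1463 + 298 = 1761, q_4 = 1*54 + 11 = 65.
  i=5: a_5=1, p_5 = 1*1761 + 1463 = 3224, q_5 = 1*65 + 54 = 119.
  i=6: a_6=26, p_6 = 26*3224 + 1761 = 85585, q_6 = 26*119 + 65 = 3159.
  i=7: a_7=1, p_7 = 1*85585 + 3224 = 88809, q_7 = 1*3159 + 119 = 3278.
  i=8: a_8=1, p_8 = 1*88809 + 85585 = 174394, q_8 = 1*3278 + 3159 = 6437.
  i=9: a_9=4, p_9 = 4*174394 + 88809 = 786385, q_9 = 4*6437 + 3278 = 29026.
  i=10: a_10=1, p_10 = 1*786385 + 174394 = 960779, q_10 = 1*29026 + 6437 = 35463.
  i=11: a_11=10, p_11 = 10*960779 + 786385 = 10394175, q_11 = 10*35463 + 29026 = 383656.
Check: 10394175^2 - 734*383656^2 = 108038873930625 - 108038873930624 = 1, so (x, y) = (10394175, 383656) solves the equation, and by the theorem it is the least positive solution.

(x, y) = (10394175, 383656)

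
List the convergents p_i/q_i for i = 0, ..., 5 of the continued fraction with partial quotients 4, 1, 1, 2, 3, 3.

Using the convergent recurrence p_i = a_i*p_{i-1} + p_{i-2}, q_i = a_i*q_{i-1} + q_{i-2} with p_{-2}=0, p_{-1}=1, q_{-2}=1, q_{-1}=0:
  i=0: a_0=4, p_0 = 4*1 + 0 = 4, q_0 = 4*0 + 1 = 1.
  i=1: a_1=1, p_1 = 1*4 + 1 = 5, q_1 = 1*1 + 0 = 1.
  i=2: a_2=1, p_2 = 1*5 + 4 = 9, q_2 = 1*1 + 1 = 2.
  i=3: a_3=2, p_3 = 2*9 + 5 = 23, q_3 = 2*2 + 1 = 5.
  i=4: a_4=3, p_4 = 3*23 + 9 = 78, q_4 = 3*5 + 2 = 17.
  i=5: a_5=3, p_5 = 3*78 + 23 = 257, q_5 = 3*17 + 5 = 56.

4/1, 5/1, 9/2, 23/5, 78/17, 257/56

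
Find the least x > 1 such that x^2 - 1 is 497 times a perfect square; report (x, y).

First expand sqrt(497) as a continued fraction. With x_i = (sqrt(497) + m_i)/d_i and (m_0, d_0) = (0, 1): a_0 = floor(sqrt(497)) = 22, since 22^2 = 484 <= 497 < 529 = 23^2.
Iterate m_{i+1} = d_i*a_i - m_i, d_{i+1} = (497 - m_{i+1}^2)/d_i, a_{i+1} = floor((a_0 + m_{i+1})/d_{i+1}):
  m_1 = 1*22 - 0 = 22, d_1 = (497 - 22^2)/1 = 13/1 = 13, a_1 = floor((22 + 22)/13) = 3.
  m_2 = 13*3 - 22 = 17, d_2 = (497 - 17^2)/13 = 208/13 = 16, a_2 = floor((22 + 17)/16) = 2.
  m_3 = 16*2 - 17 = 15, d_3 = (497 - 15^2)/16 = 272/16 = 17, a_3 = floor((22 + 15)/17) = 2.
  m_4 = 17*2 - 15 = 19, d_4 = (497 - 19^2)/17 = 136/17 = 8, a_4 = floor((22 + 19)/8) = 5.
  m_5 = 8*5 - 19 = 21, d_5 = (497 - 21^2)/8 = 56/8 = 7, a_5 = floor((22 + 21)/7) = 6.
  m_6 = 7*6 - 21 = 21, d_6 = (497 - 21^2)/7 = 56/7 = 8, a_6 = floor((22 + 21)/8) = 5.
  m_7 = 8*5 - 21 = 19, d_7 = (497 - 19^2)/8 = 136/8 = 17, a_7 = floor((22 + 19)/17) = 2.
  m_8 = 17*2 - 19 = 15, d_8 = (497 - 15^2)/17 = 272/17 = 16, a_8 = floor((22 + 15)/16) = 2.
  m_9 = 16*2 - 15 = 17, d_9 = (497 - 17^2)/16 = 208/16 = 13, a_9 = floor((22 + 17)/13) = 3.
  m_10 = 13*3 - 17 = 22, d_10 = (497 - 22^2)/13 = 13/13 = 1, a_10 = floor((22 + 22)/1) = 44.
  m_11 = 1*44 - 22 = 22, d_11 = (497 - 22^2)/1 = 13/1 = 13: (m_11, d_11) = (m_1, d_1) = (22, 13), so from here the quotients repeat a_1, ..., a_10; the period length is 10.
So sqrt(497) = [22; (3, 2, 2, 5, 6, 5, 2, 2, 3, 44)] with period length k = 10.
k is even, so the fundamental solution of x^2 - 497y^2 = 1 is (p_{k-1}, q_{k-1}) = (p_9, q_9); compute convergents through index 9.
Convergents (p_i = a_i*p_{i-1} + p_{i-2}, q_i = a_i*q_{i-1} + q_{i-2} with p_{-2}=0, p_{-1}=1, q_{-2}=1, q_{-1}=0):
  i=0: a_0=22, p_0 = 22*1 + 0 = 22, q_0 = 22*0 + 1 = 1.
  i=1: a_1=3, p_1 = 3*22 + 1 = 67, q_1 = 3*1 + 0 = 3.
  i=2: a_2=2, p_2 = 2*67 + 22 = 156, q_2 = 2*3 + 1 = 7.
  i=3: a_3=2, p_3 = 2*156 + 67 = 379, q_3 = 2*7 + 3 = 17.
  i=4: a_4=5, p_4 = 5*379 + 156 = 2051, q_4 = 5*17 + 7 = 92.
  i=5: a_5=6, p_5 = 6*2051 + 379 = 12685, q_5 = 6*92 + 17 = 569.
  i=6: a_6=5, p_6 = 5*12685 + 2051 = 65476, q_6 = 5*569 + 92 = 2937.
  i=7: a_7=2, p_7 = 2*65476 + 12685 = 143637, q_7 = 2*2937 + 569 = 6443.
  i=8: a_8=2, p_8 = 2*143637 + 65476 = 352750, q_8 = 2*6443 + 2937 = 15823.
  i=9: a_9=3, p_9 = 3*352750 + 143637 = 1201887, q_9 = 3*15823 + 6443 = 53912.
Check: 1201887^2 - 497*53912^2 = 1444532360769 - 1444532360768 = 1, so (x, y) = (1201887, 53912) solves the equation, and by the theorem it is the least positive solution.

(x, y) = (1201887, 53912)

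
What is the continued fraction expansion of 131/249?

Run the Euclidean algorithm on 131 and 249; the successive quotients are the partial quotients a_0, a_1, ... (each step inverts the fractional part left over by the previous one):
  131 = 0*249 + 131, so a_0 = 0.
  249 = 1*131 + 118, so a_1 = 1.
  131 = 1*118 + 13, so a_2 = 1.
  118 = 9*13 + 1, so a_3 = 9.
  13 = 13*1 + 0, so a_4 = 13.
The remainder reaches 0 after 5 divisions, so the expansion has 5 partial quotients, read off in order.

[0; 1, 1, 9, 13]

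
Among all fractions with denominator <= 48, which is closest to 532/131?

134/33

Expand x = 532/131 as a continued fraction with the Euclidean algorithm:
  532 = 4*131 + 8, so a_0 = 4.
  131 = 16*8 + 3, so a_1 = 16.
  8 = 2*3 + 2, so a_2 = 2.
  3 = 1*2 + 1, so a_3 = 1.
  2 = 2*1 + 0, so a_4 = 2.
so x = [4; 16, 2, 1, 2].
Convergents (p_i = a_i*p_{i-1} + p_{i-2}, q_i = a_i*q_{i-1} + q_{i-2} with p_{-2}=0, p_{-1}=1, q_{-2}=1, q_{-1}=0), until the denominator exceeds 48:
  i=0: a_0=4, p_0 = 4*1 + 0 = 4, q_0 = 4*0 + 1 = 1.
  i=1: a_1=16, p_1 = 16*4 + 1 = 65, q_1 = 16*1 + 0 = 16.
  i=2: a_2=2, p_2 = 2*65 + 4 = 134, q_2 = 2*16 + 1 = 33.
  i=3: a_3=1, p_3 = 1*134 + 65 = 199, q_3 = 1*33 + 16 = 49.
q_3 = 49 > 48, so the last convergent with denominator <= 48 is p_2/q_2 = 134/33.
The closest fraction with denominator <= 48 is either p_2/q_2 or the intermediate fraction (k*p_2 + p_1)/(k*q_2 + q_1) with the largest k >= 1 whose denominator stays <= 48; these approach x as k grows, and every other convergent or intermediate fraction in range is farther away.
Largest k: floor((48 - q_1)/q_2) = floor((48 - 16)/33) = 0.
Since k = 0, no intermediate fraction beyond p_2/q_2 has denominator <= 48, so the convergent 134/33 is the closest (its error is |532*33 - 134*131|/(131*33) = 2/4323).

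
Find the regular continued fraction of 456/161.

[2; 1, 4, 1, 26]

Run the Euclidean algorithm on 456 and 161; the successive quotients are the partial quotients a_0, a_1, ... (each step inverts the fractional part left over by the previous one):
  456 = 2*161 + 134, so a_0 = 2.
  161 = 1*134 + 27, so a_1 = 1.
  134 = 4*27 + 26, so a_2 = 4.
  27 = 1*26 + 1, so a_3 = 1.
  26 = 26*1 + 0, so a_4 = 26.
The remainder reaches 0 after 5 divisions, so the expansion has 5 partial quotients, read off in order.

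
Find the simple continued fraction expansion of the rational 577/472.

[1; 4, 2, 52]

Run the Euclidean algorithm on 577 and 472; the successive quotients are the partial quotients a_0, a_1, ... (each step inverts the fractional part left over by the previous one):
  577 = 1*472 + 105, so a_0 = 1.
  472 = 4*105 + 52, so a_1 = 4.
  105 = 2*52 + 1, so a_2 = 2.
  52 = 52*1 + 0, so a_3 = 52.
The remainder reaches 0 after 4 divisions, so the expansion has 4 partial quotients, read off in order.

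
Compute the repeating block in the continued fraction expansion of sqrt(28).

Write x_i = (sqrt(28) + m_i)/d_i with (m_0, d_0) = (0, 1). a_0 = floor(sqrt(28)) = 5, since 5^2 = 25 <= 28 < 36 = 6^2.
Iterate m_{i+1} = d_i*a_i - m_i, d_{i+1} = (28 - m_{i+1}^2)/d_i, a_{i+1} = floor((a_0 + m_{i+1})/d_{i+1}):
  m_1 = 1*5 - 0 = 5, d_1 = (28 - 5^2)/1 = 3/1 = 3, a_1 = floor((5 + 5)/3) = 3.
  m_2 = 3*3 - 5 = 4, d_2 = (28 - 4^2)/3 = 12/3 = 4, a_2 = floor((5 + 4)/4) = 2.
  m_3 = 4*2 - 4 = 4, d_3 = (28 - 4^2)/4 = 12/4 = 3, a_3 = floor((5 + 4)/3) = 3.
  m_4 = 3*3 - 4 = 5, d_4 = (28 - 5^2)/3 = 3/3 = 1, a_4 = floor((5 + 5)/1) = 10.
  m_5 = 1*10 - 5 = 5, d_5 = (28 - 5^2)/1 = 3/1 = 3: (m_5, d_5) = (m_1, d_1) = (5, 3), so from here the quotients repeat a_1, ..., a_4; the period length is 4.
Hence the expansion of sqrt(28) is a_0 = 5 followed by the repeating block 3, 2, 3, 10 (period 4).

[5; (3, 2, 3, 10)]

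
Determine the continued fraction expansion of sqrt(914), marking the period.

Write x_i = (sqrt(914) + m_i)/d_i with (m_0, d_0) = (0, 1). a_0 = floor(sqrt(914)) = 30, since 30^2 = 900 <= 914 < 961 = 31^2.
Iterate m_{i+1} = d_i*a_i - m_i, d_{i+1} = (914 - m_{i+1}^2)/d_i, a_{i+1} = floor((a_0 + m_{i+1})/d_{i+1}):
  m_1 = 1*30 - 0 = 30, d_1 = (914 - 30^2)/1 = 14/1 = 14, a_1 = floor((30 + 30)/14) = 4.
  m_2 = 14*4 - 30 = 26, d_2 = (914 - 26^2)/14 = 238/14 = 17, a_2 = floor((30 + 26)/17) = 3.
  m_3 = 17*3 - 26 = 25, d_3 = (914 - 25^2)/17 = 289/17 = 17, a_3 = floor((30 + 25)/17) = 3.
  m_4 = 17*3 - 25 = 26, d_4 = (914 - 26^2)/17 = 238/17 = 14, a_4 = floor((30 + 26)/14) = 4.
  m_5 = 14*4 - 26 = 30, d_5 = (914 - 30^2)/14 = 14/14 = 1, a_5 = floor((30 + 30)/1) = 60.
  m_6 = 1*60 - 30 = 30, d_6 = (914 - 30^2)/1 = 14/1 = 14: (m_6, d_6) = (m_1, d_1) = (30, 14), so from here the quotients repeat a_1, ..., a_5; the period length is 5.
Hence the expansion of sqrt(914) is a_0 = 30 followed by the repeating block 4, 3, 3, 4, 60 (period 5).

[30; (4, 3, 3, 4, 60)]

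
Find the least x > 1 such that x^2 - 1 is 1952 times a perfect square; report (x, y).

First expand sqrt(1952) as a continued fraction. With x_i = (sqrt(1952) + m_i)/d_i and (m_0, d_0) = (0, 1): a_0 = floor(sqrt(1952)) = 44, since 44^2 = 1936 <= 1952 < 2025 = 45^2.
Iterate m_{i+1} = d_i*a_i - m_i, d_{i+1} = (1952 - m_{i+1}^2)/d_i, a_{i+1} = floor((a_0 + m_{i+1})/d_{i+1}):
  m_1 = 1*44 - 0 = 44, d_1 = (1952 - 44^2)/1 = 16/1 = 16, a_1 = floor((44 + 44)/16) = 5.
  m_2 = 16*5 - 44 = 36, d_2 = (1952 - 36^2)/16 = 656/16 = 41, a_2 = floor((44 + 36)/41) = 1.
  m_3 = 41*1 - 36 = 5, d_3 = (1952 - 5^2)/41 = 1927/41 = 47, a_3 = floor((44 + 5)/47) = 1.
  m_4 = 47*1 - 5 = 42, d_4 = (1952 - 42^2)/47 = 188/47 = 4, a_4 = floor((44 + 42)/4) = 21.
  m_5 = 4*21 - 42 = 42, d_5 = (1952 - 42^2)/4 = 188/4 = 47, a_5 = floor((44 + 42)/47) = 1.
  m_6 = 47*1 - 42 = 5, d_6 = (1952 - 5^2)/47 = 1927/47 = 41, a_6 = floor((44 + 5)/41) = 1.
  m_7 = 41*1 - 5 = 36, d_7 = (1952 - 36^2)/41 = 656/41 = 16, a_7 = floor((44 + 36)/16) = 5.
  m_8 = 16*5 - 36 = 44, d_8 = (1952 - 44^2)/16 = 16/16 = 1, a_8 = floor((44 + 44)/1) = 88.
  m_9 = 1*88 - 44 = 44, d_9 = (1952 - 44^2)/1 = 16/1 = 16: (m_9, d_9) = (m_1, d_1) = (44, 16), so from here the quotients repeat a_1, ..., a_8; the period length is 8.
So sqrt(1952) = [44; (5, 1, 1, 21, 1, 1, 5, 88)] with period length k = 8.
k is even, so the fundamental solution of x^2 - 1952y^2 = 1 is (p_{k-1}, q_{k-1}) = (p_7, q_7); compute convergents through index 7.
Convergents (p_i = a_i*p_{i-1} + p_{i-2}, q_i = a_i*q_{i-1} + q_{i-2} with p_{-2}=0, p_{-1}=1, q_{-2}=1, q_{-1}=0):
  i=0: a_0=44, p_0 = 44*1 + 0 = 44, q_0 = 44*0 + 1 = 1.
  i=1: a_1=5, p_1 = 5*44 + 1 = 221, q_1 = 5*1 + 0 = 5.
  i=2: a_2=1, p_2 = 1*221 + 44 = 265, q_2 = 1*5 + 1 = 6.
  i=3: a_3=1, p_3 = 1*265 + 221 = 486, q_3 = 1*6 + 5 = 11.
  i=4: a_4=21, p_4 = 21*486 + 265 = 10471, q_4 = 21*11 + 6 = 237.
  i=5: a_5=1, p_5 = 1*10471 + 486 = 10957, q_5 = 1*237 + 11 = 248.
  i=6: a_6=1, p_6 = 1*10957 + 10471 = 21428, q_6 = 1*248 + 237 = 485.
  i=7: a_7=5, p_7 = 5*21428 + 10957 = 118097, q_7 = 5*485 + 248 = 2673.
Check: 118097^2 - 1952*2673^2 = 13946901409 - 13946901408 = 1, so (x, y) = (118097, 2673) solves the equation, and by the theorem it is the least positive solution.

(x, y) = (118097, 2673)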